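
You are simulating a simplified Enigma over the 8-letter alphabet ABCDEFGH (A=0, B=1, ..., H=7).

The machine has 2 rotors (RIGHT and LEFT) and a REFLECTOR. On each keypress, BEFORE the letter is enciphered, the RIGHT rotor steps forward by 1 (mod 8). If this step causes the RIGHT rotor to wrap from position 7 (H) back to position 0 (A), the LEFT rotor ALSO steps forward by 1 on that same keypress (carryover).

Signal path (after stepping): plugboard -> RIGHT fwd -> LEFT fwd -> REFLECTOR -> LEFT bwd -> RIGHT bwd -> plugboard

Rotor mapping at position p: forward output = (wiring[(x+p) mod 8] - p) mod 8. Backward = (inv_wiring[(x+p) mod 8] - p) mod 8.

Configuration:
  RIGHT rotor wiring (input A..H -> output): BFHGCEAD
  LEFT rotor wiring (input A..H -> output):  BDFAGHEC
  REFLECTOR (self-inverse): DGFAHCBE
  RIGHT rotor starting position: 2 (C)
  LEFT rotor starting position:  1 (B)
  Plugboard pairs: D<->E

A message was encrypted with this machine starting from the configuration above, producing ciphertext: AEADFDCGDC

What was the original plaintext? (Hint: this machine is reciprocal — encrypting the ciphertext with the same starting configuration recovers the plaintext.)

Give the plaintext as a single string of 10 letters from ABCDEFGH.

Answer: DDHAEEHFEG

Derivation:
Char 1 ('A'): step: R->3, L=1; A->plug->A->R->D->L->F->refl->C->L'->A->R'->E->plug->D
Char 2 ('E'): step: R->4, L=1; E->plug->D->R->H->L->A->refl->D->L'->F->R'->E->plug->D
Char 3 ('A'): step: R->5, L=1; A->plug->A->R->H->L->A->refl->D->L'->F->R'->H->plug->H
Char 4 ('D'): step: R->6, L=1; D->plug->E->R->B->L->E->refl->H->L'->C->R'->A->plug->A
Char 5 ('F'): step: R->7, L=1; F->plug->F->R->D->L->F->refl->C->L'->A->R'->D->plug->E
Char 6 ('D'): step: R->0, L->2 (L advanced); D->plug->E->R->C->L->E->refl->H->L'->G->R'->D->plug->E
Char 7 ('C'): step: R->1, L=2; C->plug->C->R->F->L->A->refl->D->L'->A->R'->H->plug->H
Char 8 ('G'): step: R->2, L=2; G->plug->G->R->H->L->B->refl->G->L'->B->R'->F->plug->F
Char 9 ('D'): step: R->3, L=2; D->plug->E->R->A->L->D->refl->A->L'->F->R'->D->plug->E
Char 10 ('C'): step: R->4, L=2; C->plug->C->R->E->L->C->refl->F->L'->D->R'->G->plug->G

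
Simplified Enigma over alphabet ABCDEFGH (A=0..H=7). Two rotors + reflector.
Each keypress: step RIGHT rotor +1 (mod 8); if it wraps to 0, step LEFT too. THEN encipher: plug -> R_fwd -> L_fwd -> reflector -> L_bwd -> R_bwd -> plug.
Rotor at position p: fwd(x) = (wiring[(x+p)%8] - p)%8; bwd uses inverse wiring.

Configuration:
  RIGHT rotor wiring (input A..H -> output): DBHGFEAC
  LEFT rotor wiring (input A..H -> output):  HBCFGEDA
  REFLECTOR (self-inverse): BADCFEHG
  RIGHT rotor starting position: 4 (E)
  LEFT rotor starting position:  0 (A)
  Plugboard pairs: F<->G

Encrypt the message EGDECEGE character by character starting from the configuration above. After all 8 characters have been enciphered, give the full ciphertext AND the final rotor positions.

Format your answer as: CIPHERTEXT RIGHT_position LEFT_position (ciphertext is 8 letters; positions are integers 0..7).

Answer: HBBGDHCD 4 1

Derivation:
Char 1 ('E'): step: R->5, L=0; E->plug->E->R->E->L->G->refl->H->L'->A->R'->H->plug->H
Char 2 ('G'): step: R->6, L=0; G->plug->F->R->A->L->H->refl->G->L'->E->R'->B->plug->B
Char 3 ('D'): step: R->7, L=0; D->plug->D->R->A->L->H->refl->G->L'->E->R'->B->plug->B
Char 4 ('E'): step: R->0, L->1 (L advanced); E->plug->E->R->F->L->C->refl->D->L'->E->R'->F->plug->G
Char 5 ('C'): step: R->1, L=1; C->plug->C->R->F->L->C->refl->D->L'->E->R'->D->plug->D
Char 6 ('E'): step: R->2, L=1; E->plug->E->R->G->L->H->refl->G->L'->H->R'->H->plug->H
Char 7 ('G'): step: R->3, L=1; G->plug->F->R->A->L->A->refl->B->L'->B->R'->C->plug->C
Char 8 ('E'): step: R->4, L=1; E->plug->E->R->H->L->G->refl->H->L'->G->R'->D->plug->D
Final: ciphertext=HBBGDHCD, RIGHT=4, LEFT=1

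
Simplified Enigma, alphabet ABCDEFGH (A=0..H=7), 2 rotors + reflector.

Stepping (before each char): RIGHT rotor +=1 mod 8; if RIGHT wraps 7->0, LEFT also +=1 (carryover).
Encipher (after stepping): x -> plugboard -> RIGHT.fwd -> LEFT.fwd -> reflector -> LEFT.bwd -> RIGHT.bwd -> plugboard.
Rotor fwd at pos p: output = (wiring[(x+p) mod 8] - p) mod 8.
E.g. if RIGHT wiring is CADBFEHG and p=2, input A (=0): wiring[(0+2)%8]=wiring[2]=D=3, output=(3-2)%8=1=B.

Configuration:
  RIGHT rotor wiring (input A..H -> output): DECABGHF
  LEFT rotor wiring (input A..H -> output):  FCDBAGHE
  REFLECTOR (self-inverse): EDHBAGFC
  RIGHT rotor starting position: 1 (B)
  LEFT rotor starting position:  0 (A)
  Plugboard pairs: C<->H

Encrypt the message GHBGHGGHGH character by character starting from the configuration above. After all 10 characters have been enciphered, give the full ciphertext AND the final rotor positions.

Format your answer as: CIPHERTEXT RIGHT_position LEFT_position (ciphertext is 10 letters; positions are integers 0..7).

Char 1 ('G'): step: R->2, L=0; G->plug->G->R->B->L->C->refl->H->L'->G->R'->B->plug->B
Char 2 ('H'): step: R->3, L=0; H->plug->C->R->D->L->B->refl->D->L'->C->R'->E->plug->E
Char 3 ('B'): step: R->4, L=0; B->plug->B->R->C->L->D->refl->B->L'->D->R'->C->plug->H
Char 4 ('G'): step: R->5, L=0; G->plug->G->R->D->L->B->refl->D->L'->C->R'->B->plug->B
Char 5 ('H'): step: R->6, L=0; H->plug->C->R->F->L->G->refl->F->L'->A->R'->H->plug->C
Char 6 ('G'): step: R->7, L=0; G->plug->G->R->H->L->E->refl->A->L'->E->R'->B->plug->B
Char 7 ('G'): step: R->0, L->1 (L advanced); G->plug->G->R->H->L->E->refl->A->L'->C->R'->C->plug->H
Char 8 ('H'): step: R->1, L=1; H->plug->C->R->H->L->E->refl->A->L'->C->R'->H->plug->C
Char 9 ('G'): step: R->2, L=1; G->plug->G->R->B->L->C->refl->H->L'->D->R'->F->plug->F
Char 10 ('H'): step: R->3, L=1; H->plug->C->R->D->L->H->refl->C->L'->B->R'->G->plug->G
Final: ciphertext=BEHBCBHCFG, RIGHT=3, LEFT=1

Answer: BEHBCBHCFG 3 1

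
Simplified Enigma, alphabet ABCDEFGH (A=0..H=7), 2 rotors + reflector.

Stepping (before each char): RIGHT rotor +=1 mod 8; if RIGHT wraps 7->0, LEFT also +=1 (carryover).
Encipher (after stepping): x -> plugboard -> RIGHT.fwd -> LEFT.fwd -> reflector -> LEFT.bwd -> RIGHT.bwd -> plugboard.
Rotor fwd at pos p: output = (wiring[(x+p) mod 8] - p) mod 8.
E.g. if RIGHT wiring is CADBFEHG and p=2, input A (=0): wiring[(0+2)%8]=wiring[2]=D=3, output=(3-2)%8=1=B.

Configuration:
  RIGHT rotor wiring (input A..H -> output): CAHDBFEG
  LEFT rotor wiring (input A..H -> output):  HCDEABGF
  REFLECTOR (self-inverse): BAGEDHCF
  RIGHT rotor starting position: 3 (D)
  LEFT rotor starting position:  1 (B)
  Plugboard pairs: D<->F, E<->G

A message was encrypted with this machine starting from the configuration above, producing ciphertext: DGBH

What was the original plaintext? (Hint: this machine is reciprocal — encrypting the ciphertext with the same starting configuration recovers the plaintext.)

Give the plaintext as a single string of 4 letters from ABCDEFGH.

Char 1 ('D'): step: R->4, L=1; D->plug->F->R->E->L->A->refl->B->L'->A->R'->C->plug->C
Char 2 ('G'): step: R->5, L=1; G->plug->E->R->D->L->H->refl->F->L'->F->R'->D->plug->F
Char 3 ('B'): step: R->6, L=1; B->plug->B->R->A->L->B->refl->A->L'->E->R'->C->plug->C
Char 4 ('H'): step: R->7, L=1; H->plug->H->R->F->L->F->refl->H->L'->D->R'->B->plug->B

Answer: CFCB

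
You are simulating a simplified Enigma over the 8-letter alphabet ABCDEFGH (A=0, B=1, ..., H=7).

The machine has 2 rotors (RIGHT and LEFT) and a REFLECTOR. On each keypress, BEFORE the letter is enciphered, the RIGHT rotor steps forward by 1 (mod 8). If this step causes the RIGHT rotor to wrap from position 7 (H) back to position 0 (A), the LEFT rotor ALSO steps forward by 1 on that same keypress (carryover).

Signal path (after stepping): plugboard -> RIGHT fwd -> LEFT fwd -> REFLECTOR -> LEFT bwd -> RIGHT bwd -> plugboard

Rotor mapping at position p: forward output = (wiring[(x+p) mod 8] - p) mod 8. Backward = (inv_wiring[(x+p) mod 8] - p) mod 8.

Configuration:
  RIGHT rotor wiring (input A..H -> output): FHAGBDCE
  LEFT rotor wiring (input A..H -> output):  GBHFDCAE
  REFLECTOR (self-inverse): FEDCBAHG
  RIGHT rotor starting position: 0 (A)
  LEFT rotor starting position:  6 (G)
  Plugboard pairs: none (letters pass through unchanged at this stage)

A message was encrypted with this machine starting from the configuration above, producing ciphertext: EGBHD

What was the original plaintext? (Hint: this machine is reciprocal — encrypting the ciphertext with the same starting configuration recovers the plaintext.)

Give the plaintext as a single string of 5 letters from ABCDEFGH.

Answer: AEFCF

Derivation:
Char 1 ('E'): step: R->1, L=6; E->plug->E->R->C->L->A->refl->F->L'->G->R'->A->plug->A
Char 2 ('G'): step: R->2, L=6; G->plug->G->R->D->L->D->refl->C->L'->A->R'->E->plug->E
Char 3 ('B'): step: R->3, L=6; B->plug->B->R->G->L->F->refl->A->L'->C->R'->F->plug->F
Char 4 ('H'): step: R->4, L=6; H->plug->H->R->C->L->A->refl->F->L'->G->R'->C->plug->C
Char 5 ('D'): step: R->5, L=6; D->plug->D->R->A->L->C->refl->D->L'->D->R'->F->plug->F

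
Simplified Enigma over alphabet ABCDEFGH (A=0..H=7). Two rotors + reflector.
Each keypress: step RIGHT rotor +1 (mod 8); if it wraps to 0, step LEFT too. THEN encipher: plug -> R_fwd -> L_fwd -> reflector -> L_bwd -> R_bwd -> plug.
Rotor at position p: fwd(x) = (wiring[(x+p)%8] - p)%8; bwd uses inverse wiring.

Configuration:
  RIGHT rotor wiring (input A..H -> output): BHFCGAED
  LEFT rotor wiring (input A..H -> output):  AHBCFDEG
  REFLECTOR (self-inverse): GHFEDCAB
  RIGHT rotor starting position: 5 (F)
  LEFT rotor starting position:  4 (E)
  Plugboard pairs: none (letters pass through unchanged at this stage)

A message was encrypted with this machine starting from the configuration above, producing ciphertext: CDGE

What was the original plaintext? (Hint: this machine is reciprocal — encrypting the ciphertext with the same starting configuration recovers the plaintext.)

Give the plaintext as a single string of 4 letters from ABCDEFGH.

Char 1 ('C'): step: R->6, L=4; C->plug->C->R->D->L->C->refl->F->L'->G->R'->A->plug->A
Char 2 ('D'): step: R->7, L=4; D->plug->D->R->G->L->F->refl->C->L'->D->R'->E->plug->E
Char 3 ('G'): step: R->0, L->5 (L advanced); G->plug->G->R->E->L->C->refl->F->L'->G->R'->E->plug->E
Char 4 ('E'): step: R->1, L=5; E->plug->E->R->H->L->A->refl->G->L'->A->R'->H->plug->H

Answer: AEEH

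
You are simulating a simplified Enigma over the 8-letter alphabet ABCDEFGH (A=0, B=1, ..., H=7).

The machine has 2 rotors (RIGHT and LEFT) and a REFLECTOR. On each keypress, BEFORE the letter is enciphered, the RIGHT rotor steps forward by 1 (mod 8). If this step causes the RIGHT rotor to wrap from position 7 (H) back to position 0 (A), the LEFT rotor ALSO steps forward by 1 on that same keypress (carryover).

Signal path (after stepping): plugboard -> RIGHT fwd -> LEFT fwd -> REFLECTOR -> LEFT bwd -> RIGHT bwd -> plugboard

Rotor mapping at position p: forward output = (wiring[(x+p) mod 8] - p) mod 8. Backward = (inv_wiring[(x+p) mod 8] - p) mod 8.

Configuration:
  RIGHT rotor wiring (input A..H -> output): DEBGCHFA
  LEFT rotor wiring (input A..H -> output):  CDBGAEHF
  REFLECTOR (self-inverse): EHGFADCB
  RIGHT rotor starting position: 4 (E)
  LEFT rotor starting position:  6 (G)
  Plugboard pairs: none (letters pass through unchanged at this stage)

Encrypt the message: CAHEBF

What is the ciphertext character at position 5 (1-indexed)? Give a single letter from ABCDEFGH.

Char 1 ('C'): step: R->5, L=6; C->plug->C->R->D->L->F->refl->D->L'->E->R'->F->plug->F
Char 2 ('A'): step: R->6, L=6; A->plug->A->R->H->L->G->refl->C->L'->G->R'->D->plug->D
Char 3 ('H'): step: R->7, L=6; H->plug->H->R->G->L->C->refl->G->L'->H->R'->E->plug->E
Char 4 ('E'): step: R->0, L->7 (L advanced); E->plug->E->R->C->L->E->refl->A->L'->H->R'->F->plug->F
Char 5 ('B'): step: R->1, L=7; B->plug->B->R->A->L->G->refl->C->L'->D->R'->A->plug->A

A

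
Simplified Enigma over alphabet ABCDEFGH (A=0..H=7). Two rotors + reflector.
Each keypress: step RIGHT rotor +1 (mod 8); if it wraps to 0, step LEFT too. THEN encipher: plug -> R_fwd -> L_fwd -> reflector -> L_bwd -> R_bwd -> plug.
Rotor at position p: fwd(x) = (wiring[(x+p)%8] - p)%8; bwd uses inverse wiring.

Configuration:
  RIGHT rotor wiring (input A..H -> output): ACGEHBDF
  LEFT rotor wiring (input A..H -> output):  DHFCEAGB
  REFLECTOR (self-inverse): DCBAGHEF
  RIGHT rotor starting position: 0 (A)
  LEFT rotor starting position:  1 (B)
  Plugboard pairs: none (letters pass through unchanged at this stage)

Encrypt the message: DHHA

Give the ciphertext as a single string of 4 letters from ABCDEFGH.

Answer: CECF

Derivation:
Char 1 ('D'): step: R->1, L=1; D->plug->D->R->G->L->A->refl->D->L'->D->R'->C->plug->C
Char 2 ('H'): step: R->2, L=1; H->plug->H->R->A->L->G->refl->E->L'->B->R'->E->plug->E
Char 3 ('H'): step: R->3, L=1; H->plug->H->R->D->L->D->refl->A->L'->G->R'->C->plug->C
Char 4 ('A'): step: R->4, L=1; A->plug->A->R->D->L->D->refl->A->L'->G->R'->F->plug->F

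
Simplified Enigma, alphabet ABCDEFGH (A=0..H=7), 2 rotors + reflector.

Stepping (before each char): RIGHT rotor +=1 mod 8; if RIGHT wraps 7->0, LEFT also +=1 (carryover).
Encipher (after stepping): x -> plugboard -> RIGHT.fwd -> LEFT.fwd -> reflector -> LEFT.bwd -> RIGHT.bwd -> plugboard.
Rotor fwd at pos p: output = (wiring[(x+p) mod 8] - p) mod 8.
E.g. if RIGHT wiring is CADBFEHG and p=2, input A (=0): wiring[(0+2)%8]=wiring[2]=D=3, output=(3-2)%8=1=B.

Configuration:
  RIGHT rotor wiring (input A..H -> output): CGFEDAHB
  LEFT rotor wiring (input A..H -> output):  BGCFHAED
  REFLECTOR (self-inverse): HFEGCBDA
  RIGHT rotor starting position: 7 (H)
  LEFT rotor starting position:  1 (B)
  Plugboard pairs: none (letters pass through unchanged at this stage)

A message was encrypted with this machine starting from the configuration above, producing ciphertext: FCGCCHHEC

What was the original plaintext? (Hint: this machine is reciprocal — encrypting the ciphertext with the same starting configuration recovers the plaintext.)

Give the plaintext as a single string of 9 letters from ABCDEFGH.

Char 1 ('F'): step: R->0, L->2 (L advanced); F->plug->F->R->A->L->A->refl->H->L'->G->R'->B->plug->B
Char 2 ('C'): step: R->1, L=2; C->plug->C->R->D->L->G->refl->D->L'->B->R'->H->plug->H
Char 3 ('G'): step: R->2, L=2; G->plug->G->R->A->L->A->refl->H->L'->G->R'->D->plug->D
Char 4 ('C'): step: R->3, L=2; C->plug->C->R->F->L->B->refl->F->L'->C->R'->H->plug->H
Char 5 ('C'): step: R->4, L=2; C->plug->C->R->D->L->G->refl->D->L'->B->R'->G->plug->G
Char 6 ('H'): step: R->5, L=2; H->plug->H->R->G->L->H->refl->A->L'->A->R'->F->plug->F
Char 7 ('H'): step: R->6, L=2; H->plug->H->R->C->L->F->refl->B->L'->F->R'->G->plug->G
Char 8 ('E'): step: R->7, L=2; E->plug->E->R->F->L->B->refl->F->L'->C->R'->A->plug->A
Char 9 ('C'): step: R->0, L->3 (L advanced); C->plug->C->R->F->L->G->refl->D->L'->G->R'->B->plug->B

Answer: BHDHGFGAB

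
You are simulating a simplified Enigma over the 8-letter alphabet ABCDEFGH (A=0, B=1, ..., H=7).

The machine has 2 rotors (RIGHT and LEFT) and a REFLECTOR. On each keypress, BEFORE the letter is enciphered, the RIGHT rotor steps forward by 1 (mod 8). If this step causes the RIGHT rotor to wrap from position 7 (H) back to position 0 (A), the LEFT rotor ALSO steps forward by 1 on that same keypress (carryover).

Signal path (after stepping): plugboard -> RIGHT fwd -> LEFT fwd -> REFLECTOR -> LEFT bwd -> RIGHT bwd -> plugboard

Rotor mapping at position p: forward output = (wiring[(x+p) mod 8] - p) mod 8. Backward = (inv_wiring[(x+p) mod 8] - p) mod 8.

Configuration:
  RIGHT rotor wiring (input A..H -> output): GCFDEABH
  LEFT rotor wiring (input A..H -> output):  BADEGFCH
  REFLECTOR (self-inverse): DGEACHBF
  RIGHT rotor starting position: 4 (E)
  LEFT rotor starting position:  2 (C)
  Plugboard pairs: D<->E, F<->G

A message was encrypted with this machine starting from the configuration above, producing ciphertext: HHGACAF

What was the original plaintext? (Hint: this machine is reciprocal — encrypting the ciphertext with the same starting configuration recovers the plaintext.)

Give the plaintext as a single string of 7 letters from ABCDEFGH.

Char 1 ('H'): step: R->5, L=2; H->plug->H->R->H->L->G->refl->B->L'->A->R'->F->plug->G
Char 2 ('H'): step: R->6, L=2; H->plug->H->R->C->L->E->refl->C->L'->B->R'->B->plug->B
Char 3 ('G'): step: R->7, L=2; G->plug->F->R->F->L->F->refl->H->L'->G->R'->D->plug->E
Char 4 ('A'): step: R->0, L->3 (L advanced); A->plug->A->R->G->L->F->refl->H->L'->D->R'->D->plug->E
Char 5 ('C'): step: R->1, L=3; C->plug->C->R->C->L->C->refl->E->L'->E->R'->B->plug->B
Char 6 ('A'): step: R->2, L=3; A->plug->A->R->D->L->H->refl->F->L'->G->R'->D->plug->E
Char 7 ('F'): step: R->3, L=3; F->plug->G->R->H->L->A->refl->D->L'->B->R'->B->plug->B

Answer: GBEEBEB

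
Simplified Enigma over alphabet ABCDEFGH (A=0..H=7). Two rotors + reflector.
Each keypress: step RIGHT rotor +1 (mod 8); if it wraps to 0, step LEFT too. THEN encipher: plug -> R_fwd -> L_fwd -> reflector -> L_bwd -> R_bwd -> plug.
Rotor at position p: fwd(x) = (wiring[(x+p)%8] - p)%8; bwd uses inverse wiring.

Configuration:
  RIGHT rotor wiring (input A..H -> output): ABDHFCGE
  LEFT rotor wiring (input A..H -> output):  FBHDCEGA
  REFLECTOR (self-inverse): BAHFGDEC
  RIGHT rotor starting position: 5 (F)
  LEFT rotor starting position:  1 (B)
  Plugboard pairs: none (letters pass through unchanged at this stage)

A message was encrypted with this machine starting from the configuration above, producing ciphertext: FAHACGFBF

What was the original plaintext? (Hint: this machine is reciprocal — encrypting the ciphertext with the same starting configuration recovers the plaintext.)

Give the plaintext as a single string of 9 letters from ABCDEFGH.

Answer: GDECHHEGC

Derivation:
Char 1 ('F'): step: R->6, L=1; F->plug->F->R->B->L->G->refl->E->L'->H->R'->G->plug->G
Char 2 ('A'): step: R->7, L=1; A->plug->A->R->F->L->F->refl->D->L'->E->R'->D->plug->D
Char 3 ('H'): step: R->0, L->2 (L advanced); H->plug->H->R->E->L->E->refl->G->L'->F->R'->E->plug->E
Char 4 ('A'): step: R->1, L=2; A->plug->A->R->A->L->F->refl->D->L'->G->R'->C->plug->C
Char 5 ('C'): step: R->2, L=2; C->plug->C->R->D->L->C->refl->H->L'->H->R'->H->plug->H
Char 6 ('G'): step: R->3, L=2; G->plug->G->R->G->L->D->refl->F->L'->A->R'->H->plug->H
Char 7 ('F'): step: R->4, L=2; F->plug->F->R->F->L->G->refl->E->L'->E->R'->E->plug->E
Char 8 ('B'): step: R->5, L=2; B->plug->B->R->B->L->B->refl->A->L'->C->R'->G->plug->G
Char 9 ('F'): step: R->6, L=2; F->plug->F->R->B->L->B->refl->A->L'->C->R'->C->plug->C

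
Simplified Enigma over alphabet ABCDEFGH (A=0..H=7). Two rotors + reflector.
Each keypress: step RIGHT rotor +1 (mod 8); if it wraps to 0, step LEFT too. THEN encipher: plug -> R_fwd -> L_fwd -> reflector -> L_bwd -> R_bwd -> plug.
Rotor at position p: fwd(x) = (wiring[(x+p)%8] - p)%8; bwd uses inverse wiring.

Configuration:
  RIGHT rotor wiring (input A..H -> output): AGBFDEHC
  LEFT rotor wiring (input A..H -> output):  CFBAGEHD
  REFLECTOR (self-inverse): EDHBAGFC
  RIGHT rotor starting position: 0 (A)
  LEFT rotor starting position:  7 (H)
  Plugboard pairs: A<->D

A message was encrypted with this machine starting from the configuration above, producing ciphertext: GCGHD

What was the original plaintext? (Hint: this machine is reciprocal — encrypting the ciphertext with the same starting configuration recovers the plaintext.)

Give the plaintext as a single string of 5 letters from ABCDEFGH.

Answer: CHFEG

Derivation:
Char 1 ('G'): step: R->1, L=7; G->plug->G->R->B->L->D->refl->B->L'->E->R'->C->plug->C
Char 2 ('C'): step: R->2, L=7; C->plug->C->R->B->L->D->refl->B->L'->E->R'->H->plug->H
Char 3 ('G'): step: R->3, L=7; G->plug->G->R->D->L->C->refl->H->L'->F->R'->F->plug->F
Char 4 ('H'): step: R->4, L=7; H->plug->H->R->B->L->D->refl->B->L'->E->R'->E->plug->E
Char 5 ('D'): step: R->5, L=7; D->plug->A->R->H->L->A->refl->E->L'->A->R'->G->plug->G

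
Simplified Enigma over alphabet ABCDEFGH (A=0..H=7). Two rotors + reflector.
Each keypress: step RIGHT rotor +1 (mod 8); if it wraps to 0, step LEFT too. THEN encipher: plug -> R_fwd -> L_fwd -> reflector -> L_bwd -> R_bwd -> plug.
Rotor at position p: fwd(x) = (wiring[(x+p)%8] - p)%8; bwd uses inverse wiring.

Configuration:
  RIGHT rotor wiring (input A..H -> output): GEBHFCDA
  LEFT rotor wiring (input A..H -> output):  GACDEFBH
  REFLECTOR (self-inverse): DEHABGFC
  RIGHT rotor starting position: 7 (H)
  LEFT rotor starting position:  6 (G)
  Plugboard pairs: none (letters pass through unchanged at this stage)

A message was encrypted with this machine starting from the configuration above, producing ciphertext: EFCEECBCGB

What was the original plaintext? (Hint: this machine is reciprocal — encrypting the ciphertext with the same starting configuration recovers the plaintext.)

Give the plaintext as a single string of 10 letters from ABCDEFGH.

Answer: ADDHDHHFCH

Derivation:
Char 1 ('E'): step: R->0, L->7 (L advanced); E->plug->E->R->F->L->F->refl->G->L'->G->R'->A->plug->A
Char 2 ('F'): step: R->1, L=7; F->plug->F->R->C->L->B->refl->E->L'->E->R'->D->plug->D
Char 3 ('C'): step: R->2, L=7; C->plug->C->R->D->L->D->refl->A->L'->A->R'->D->plug->D
Char 4 ('E'): step: R->3, L=7; E->plug->E->R->F->L->F->refl->G->L'->G->R'->H->plug->H
Char 5 ('E'): step: R->4, L=7; E->plug->E->R->C->L->B->refl->E->L'->E->R'->D->plug->D
Char 6 ('C'): step: R->5, L=7; C->plug->C->R->D->L->D->refl->A->L'->A->R'->H->plug->H
Char 7 ('B'): step: R->6, L=7; B->plug->B->R->C->L->B->refl->E->L'->E->R'->H->plug->H
Char 8 ('C'): step: R->7, L=7; C->plug->C->R->F->L->F->refl->G->L'->G->R'->F->plug->F
Char 9 ('G'): step: R->0, L->0 (L advanced); G->plug->G->R->D->L->D->refl->A->L'->B->R'->C->plug->C
Char 10 ('B'): step: R->1, L=0; B->plug->B->R->A->L->G->refl->F->L'->F->R'->H->plug->H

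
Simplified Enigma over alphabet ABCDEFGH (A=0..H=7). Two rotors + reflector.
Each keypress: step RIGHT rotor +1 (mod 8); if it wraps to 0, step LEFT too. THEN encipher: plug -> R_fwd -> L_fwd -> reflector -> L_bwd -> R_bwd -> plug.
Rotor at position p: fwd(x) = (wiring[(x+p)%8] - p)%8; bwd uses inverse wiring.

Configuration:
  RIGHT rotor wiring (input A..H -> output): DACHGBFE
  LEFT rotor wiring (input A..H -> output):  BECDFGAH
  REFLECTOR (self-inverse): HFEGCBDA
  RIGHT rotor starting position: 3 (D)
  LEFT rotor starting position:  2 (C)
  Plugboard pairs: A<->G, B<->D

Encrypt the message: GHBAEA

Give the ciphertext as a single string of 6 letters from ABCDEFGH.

Char 1 ('G'): step: R->4, L=2; G->plug->A->R->C->L->D->refl->G->L'->E->R'->F->plug->F
Char 2 ('H'): step: R->5, L=2; H->plug->H->R->B->L->B->refl->F->L'->F->R'->F->plug->F
Char 3 ('B'): step: R->6, L=2; B->plug->D->R->C->L->D->refl->G->L'->E->R'->E->plug->E
Char 4 ('A'): step: R->7, L=2; A->plug->G->R->C->L->D->refl->G->L'->E->R'->B->plug->D
Char 5 ('E'): step: R->0, L->3 (L advanced); E->plug->E->R->G->L->B->refl->F->L'->D->R'->A->plug->G
Char 6 ('A'): step: R->1, L=3; A->plug->G->R->D->L->F->refl->B->L'->G->R'->C->plug->C

Answer: FFEDGC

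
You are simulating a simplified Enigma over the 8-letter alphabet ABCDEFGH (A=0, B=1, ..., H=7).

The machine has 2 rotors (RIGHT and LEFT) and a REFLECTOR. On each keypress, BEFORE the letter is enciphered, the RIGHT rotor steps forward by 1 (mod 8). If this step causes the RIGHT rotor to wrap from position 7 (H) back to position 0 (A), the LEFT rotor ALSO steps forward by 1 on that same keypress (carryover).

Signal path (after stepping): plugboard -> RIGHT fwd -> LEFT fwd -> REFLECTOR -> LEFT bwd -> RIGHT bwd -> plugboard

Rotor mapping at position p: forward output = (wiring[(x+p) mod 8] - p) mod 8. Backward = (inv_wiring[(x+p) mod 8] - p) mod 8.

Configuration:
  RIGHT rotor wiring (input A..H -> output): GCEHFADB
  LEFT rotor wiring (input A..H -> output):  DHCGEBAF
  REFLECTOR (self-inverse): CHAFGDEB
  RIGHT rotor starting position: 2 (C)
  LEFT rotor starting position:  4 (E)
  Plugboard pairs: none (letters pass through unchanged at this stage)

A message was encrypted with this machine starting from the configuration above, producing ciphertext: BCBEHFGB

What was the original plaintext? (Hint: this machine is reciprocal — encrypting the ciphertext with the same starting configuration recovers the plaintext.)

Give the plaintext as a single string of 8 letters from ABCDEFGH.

Answer: EGGHCGBE

Derivation:
Char 1 ('B'): step: R->3, L=4; B->plug->B->R->C->L->E->refl->G->L'->G->R'->E->plug->E
Char 2 ('C'): step: R->4, L=4; C->plug->C->R->H->L->C->refl->A->L'->A->R'->G->plug->G
Char 3 ('B'): step: R->5, L=4; B->plug->B->R->G->L->G->refl->E->L'->C->R'->G->plug->G
Char 4 ('E'): step: R->6, L=4; E->plug->E->R->G->L->G->refl->E->L'->C->R'->H->plug->H
Char 5 ('H'): step: R->7, L=4; H->plug->H->R->E->L->H->refl->B->L'->D->R'->C->plug->C
Char 6 ('F'): step: R->0, L->5 (L advanced); F->plug->F->R->A->L->E->refl->G->L'->D->R'->G->plug->G
Char 7 ('G'): step: R->1, L=5; G->plug->G->R->A->L->E->refl->G->L'->D->R'->B->plug->B
Char 8 ('B'): step: R->2, L=5; B->plug->B->R->F->L->F->refl->D->L'->B->R'->E->plug->E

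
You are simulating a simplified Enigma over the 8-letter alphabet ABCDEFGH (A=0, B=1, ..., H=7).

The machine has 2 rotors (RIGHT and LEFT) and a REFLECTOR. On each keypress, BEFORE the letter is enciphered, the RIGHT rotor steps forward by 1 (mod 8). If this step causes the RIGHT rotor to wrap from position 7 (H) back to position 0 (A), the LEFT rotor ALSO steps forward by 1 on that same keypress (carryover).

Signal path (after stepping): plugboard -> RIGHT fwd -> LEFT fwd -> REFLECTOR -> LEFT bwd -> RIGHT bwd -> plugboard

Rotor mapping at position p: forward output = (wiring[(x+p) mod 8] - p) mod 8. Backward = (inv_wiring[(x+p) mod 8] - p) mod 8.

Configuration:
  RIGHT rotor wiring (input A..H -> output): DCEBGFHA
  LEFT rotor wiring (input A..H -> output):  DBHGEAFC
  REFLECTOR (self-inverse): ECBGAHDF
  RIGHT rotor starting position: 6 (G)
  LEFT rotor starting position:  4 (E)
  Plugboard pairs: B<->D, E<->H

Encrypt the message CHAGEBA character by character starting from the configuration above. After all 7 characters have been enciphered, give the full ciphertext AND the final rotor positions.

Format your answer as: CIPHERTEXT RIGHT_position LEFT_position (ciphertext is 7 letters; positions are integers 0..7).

Answer: GFHCBDC 5 5

Derivation:
Char 1 ('C'): step: R->7, L=4; C->plug->C->R->D->L->G->refl->D->L'->G->R'->G->plug->G
Char 2 ('H'): step: R->0, L->5 (L advanced); H->plug->E->R->G->L->B->refl->C->L'->F->R'->F->plug->F
Char 3 ('A'): step: R->1, L=5; A->plug->A->R->B->L->A->refl->E->L'->E->R'->E->plug->H
Char 4 ('G'): step: R->2, L=5; G->plug->G->R->B->L->A->refl->E->L'->E->R'->C->plug->C
Char 5 ('E'): step: R->3, L=5; E->plug->H->R->B->L->A->refl->E->L'->E->R'->D->plug->B
Char 6 ('B'): step: R->4, L=5; B->plug->D->R->E->L->E->refl->A->L'->B->R'->B->plug->D
Char 7 ('A'): step: R->5, L=5; A->plug->A->R->A->L->D->refl->G->L'->D->R'->C->plug->C
Final: ciphertext=GFHCBDC, RIGHT=5, LEFT=5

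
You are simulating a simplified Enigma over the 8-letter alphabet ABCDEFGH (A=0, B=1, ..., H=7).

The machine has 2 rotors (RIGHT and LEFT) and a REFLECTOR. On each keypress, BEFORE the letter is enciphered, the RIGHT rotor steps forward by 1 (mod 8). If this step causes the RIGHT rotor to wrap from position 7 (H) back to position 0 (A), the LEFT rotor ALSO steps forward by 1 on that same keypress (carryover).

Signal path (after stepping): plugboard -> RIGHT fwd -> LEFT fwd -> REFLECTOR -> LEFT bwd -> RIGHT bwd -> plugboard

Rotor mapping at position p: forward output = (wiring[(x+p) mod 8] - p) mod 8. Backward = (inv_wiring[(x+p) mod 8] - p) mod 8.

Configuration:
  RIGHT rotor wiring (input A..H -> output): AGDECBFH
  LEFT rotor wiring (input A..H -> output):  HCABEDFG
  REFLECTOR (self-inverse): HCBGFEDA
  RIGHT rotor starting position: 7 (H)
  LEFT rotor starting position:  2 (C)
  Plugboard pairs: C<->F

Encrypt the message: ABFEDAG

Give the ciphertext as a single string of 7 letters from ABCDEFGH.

Answer: DGHHFBD

Derivation:
Char 1 ('A'): step: R->0, L->3 (L advanced); A->plug->A->R->A->L->G->refl->D->L'->E->R'->D->plug->D
Char 2 ('B'): step: R->1, L=3; B->plug->B->R->C->L->A->refl->H->L'->G->R'->G->plug->G
Char 3 ('F'): step: R->2, L=3; F->plug->C->R->A->L->G->refl->D->L'->E->R'->H->plug->H
Char 4 ('E'): step: R->3, L=3; E->plug->E->R->E->L->D->refl->G->L'->A->R'->H->plug->H
Char 5 ('D'): step: R->4, L=3; D->plug->D->R->D->L->C->refl->B->L'->B->R'->C->plug->F
Char 6 ('A'): step: R->5, L=3; A->plug->A->R->E->L->D->refl->G->L'->A->R'->B->plug->B
Char 7 ('G'): step: R->6, L=3; G->plug->G->R->E->L->D->refl->G->L'->A->R'->D->plug->D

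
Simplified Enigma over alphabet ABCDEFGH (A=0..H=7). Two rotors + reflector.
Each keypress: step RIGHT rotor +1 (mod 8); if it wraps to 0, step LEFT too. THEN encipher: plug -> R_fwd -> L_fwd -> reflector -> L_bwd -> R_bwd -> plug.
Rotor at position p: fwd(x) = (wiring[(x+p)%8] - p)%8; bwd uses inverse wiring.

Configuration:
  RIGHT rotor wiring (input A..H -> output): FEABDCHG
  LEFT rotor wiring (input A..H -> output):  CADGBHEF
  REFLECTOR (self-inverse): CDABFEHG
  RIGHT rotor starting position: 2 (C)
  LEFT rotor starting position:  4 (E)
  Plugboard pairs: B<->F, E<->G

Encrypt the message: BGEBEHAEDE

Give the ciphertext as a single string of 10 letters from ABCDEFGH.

Answer: CCHADFFFAF

Derivation:
Char 1 ('B'): step: R->3, L=4; B->plug->F->R->C->L->A->refl->C->L'->H->R'->C->plug->C
Char 2 ('G'): step: R->4, L=4; G->plug->E->R->B->L->D->refl->B->L'->D->R'->C->plug->C
Char 3 ('E'): step: R->5, L=4; E->plug->G->R->E->L->G->refl->H->L'->G->R'->H->plug->H
Char 4 ('B'): step: R->6, L=4; B->plug->F->R->D->L->B->refl->D->L'->B->R'->A->plug->A
Char 5 ('E'): step: R->7, L=4; E->plug->G->R->D->L->B->refl->D->L'->B->R'->D->plug->D
Char 6 ('H'): step: R->0, L->5 (L advanced); H->plug->H->R->G->L->B->refl->D->L'->E->R'->B->plug->F
Char 7 ('A'): step: R->1, L=5; A->plug->A->R->D->L->F->refl->E->L'->H->R'->B->plug->F
Char 8 ('E'): step: R->2, L=5; E->plug->G->R->D->L->F->refl->E->L'->H->R'->B->plug->F
Char 9 ('D'): step: R->3, L=5; D->plug->D->R->E->L->D->refl->B->L'->G->R'->A->plug->A
Char 10 ('E'): step: R->4, L=5; E->plug->G->R->E->L->D->refl->B->L'->G->R'->B->plug->F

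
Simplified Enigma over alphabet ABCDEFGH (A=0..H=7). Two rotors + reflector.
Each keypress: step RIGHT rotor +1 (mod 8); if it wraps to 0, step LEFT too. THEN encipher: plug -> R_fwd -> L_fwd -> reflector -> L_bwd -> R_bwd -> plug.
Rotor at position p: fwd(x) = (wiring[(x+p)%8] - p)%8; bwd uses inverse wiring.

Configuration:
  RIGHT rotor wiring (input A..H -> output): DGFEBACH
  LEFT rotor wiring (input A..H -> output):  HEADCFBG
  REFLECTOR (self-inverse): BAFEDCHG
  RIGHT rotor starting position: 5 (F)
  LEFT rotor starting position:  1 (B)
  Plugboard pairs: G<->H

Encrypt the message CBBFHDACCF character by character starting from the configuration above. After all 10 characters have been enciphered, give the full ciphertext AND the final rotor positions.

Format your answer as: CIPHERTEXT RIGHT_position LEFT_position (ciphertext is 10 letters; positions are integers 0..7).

Char 1 ('C'): step: R->6, L=1; C->plug->C->R->F->L->A->refl->B->L'->D->R'->G->plug->H
Char 2 ('B'): step: R->7, L=1; B->plug->B->R->E->L->E->refl->D->L'->A->R'->A->plug->A
Char 3 ('B'): step: R->0, L->2 (L advanced); B->plug->B->R->G->L->F->refl->C->L'->H->R'->H->plug->G
Char 4 ('F'): step: R->1, L=2; F->plug->F->R->B->L->B->refl->A->L'->C->R'->H->plug->G
Char 5 ('H'): step: R->2, L=2; H->plug->G->R->B->L->B->refl->A->L'->C->R'->B->plug->B
Char 6 ('D'): step: R->3, L=2; D->plug->D->R->H->L->C->refl->F->L'->G->R'->B->plug->B
Char 7 ('A'): step: R->4, L=2; A->plug->A->R->F->L->E->refl->D->L'->D->R'->D->plug->D
Char 8 ('C'): step: R->5, L=2; C->plug->C->R->C->L->A->refl->B->L'->B->R'->E->plug->E
Char 9 ('C'): step: R->6, L=2; C->plug->C->R->F->L->E->refl->D->L'->D->R'->G->plug->H
Char 10 ('F'): step: R->7, L=2; F->plug->F->R->C->L->A->refl->B->L'->B->R'->G->plug->H
Final: ciphertext=HAGGBBDEHH, RIGHT=7, LEFT=2

Answer: HAGGBBDEHH 7 2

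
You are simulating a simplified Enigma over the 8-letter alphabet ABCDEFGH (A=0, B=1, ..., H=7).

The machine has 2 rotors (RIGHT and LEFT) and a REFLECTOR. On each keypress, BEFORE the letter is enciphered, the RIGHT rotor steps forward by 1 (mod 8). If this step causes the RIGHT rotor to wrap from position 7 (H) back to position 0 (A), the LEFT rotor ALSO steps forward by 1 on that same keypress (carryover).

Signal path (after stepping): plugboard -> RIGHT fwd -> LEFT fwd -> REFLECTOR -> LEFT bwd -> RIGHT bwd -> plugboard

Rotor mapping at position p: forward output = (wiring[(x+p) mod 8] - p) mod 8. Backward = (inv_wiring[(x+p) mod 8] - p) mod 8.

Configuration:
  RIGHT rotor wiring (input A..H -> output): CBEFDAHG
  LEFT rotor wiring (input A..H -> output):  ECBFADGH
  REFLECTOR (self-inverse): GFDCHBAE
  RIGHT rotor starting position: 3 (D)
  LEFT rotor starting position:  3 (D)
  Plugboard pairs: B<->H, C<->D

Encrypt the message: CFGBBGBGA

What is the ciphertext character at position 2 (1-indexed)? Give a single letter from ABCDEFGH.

Char 1 ('C'): step: R->4, L=3; C->plug->D->R->C->L->A->refl->G->L'->H->R'->A->plug->A
Char 2 ('F'): step: R->5, L=3; F->plug->F->R->H->L->G->refl->A->L'->C->R'->B->plug->H

H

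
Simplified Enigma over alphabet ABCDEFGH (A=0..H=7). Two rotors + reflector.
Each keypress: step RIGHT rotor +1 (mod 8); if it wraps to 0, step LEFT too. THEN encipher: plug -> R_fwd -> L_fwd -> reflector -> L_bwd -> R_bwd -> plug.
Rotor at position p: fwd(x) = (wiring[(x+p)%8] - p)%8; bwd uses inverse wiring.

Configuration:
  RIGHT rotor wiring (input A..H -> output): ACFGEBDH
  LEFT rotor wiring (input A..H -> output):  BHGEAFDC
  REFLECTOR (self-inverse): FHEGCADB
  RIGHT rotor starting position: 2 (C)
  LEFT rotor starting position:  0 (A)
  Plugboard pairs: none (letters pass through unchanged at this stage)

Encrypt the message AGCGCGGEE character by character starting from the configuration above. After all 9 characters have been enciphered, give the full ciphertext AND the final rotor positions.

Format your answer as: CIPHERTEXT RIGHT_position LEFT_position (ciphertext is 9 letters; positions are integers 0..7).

Answer: GABCEDDDF 3 1

Derivation:
Char 1 ('A'): step: R->3, L=0; A->plug->A->R->D->L->E->refl->C->L'->H->R'->G->plug->G
Char 2 ('G'): step: R->4, L=0; G->plug->G->R->B->L->H->refl->B->L'->A->R'->A->plug->A
Char 3 ('C'): step: R->5, L=0; C->plug->C->R->C->L->G->refl->D->L'->G->R'->B->plug->B
Char 4 ('G'): step: R->6, L=0; G->plug->G->R->G->L->D->refl->G->L'->C->R'->C->plug->C
Char 5 ('C'): step: R->7, L=0; C->plug->C->R->D->L->E->refl->C->L'->H->R'->E->plug->E
Char 6 ('G'): step: R->0, L->1 (L advanced); G->plug->G->R->D->L->H->refl->B->L'->G->R'->D->plug->D
Char 7 ('G'): step: R->1, L=1; G->plug->G->R->G->L->B->refl->H->L'->D->R'->D->plug->D
Char 8 ('E'): step: R->2, L=1; E->plug->E->R->B->L->F->refl->A->L'->H->R'->D->plug->D
Char 9 ('E'): step: R->3, L=1; E->plug->E->R->E->L->E->refl->C->L'->F->R'->F->plug->F
Final: ciphertext=GABCEDDDF, RIGHT=3, LEFT=1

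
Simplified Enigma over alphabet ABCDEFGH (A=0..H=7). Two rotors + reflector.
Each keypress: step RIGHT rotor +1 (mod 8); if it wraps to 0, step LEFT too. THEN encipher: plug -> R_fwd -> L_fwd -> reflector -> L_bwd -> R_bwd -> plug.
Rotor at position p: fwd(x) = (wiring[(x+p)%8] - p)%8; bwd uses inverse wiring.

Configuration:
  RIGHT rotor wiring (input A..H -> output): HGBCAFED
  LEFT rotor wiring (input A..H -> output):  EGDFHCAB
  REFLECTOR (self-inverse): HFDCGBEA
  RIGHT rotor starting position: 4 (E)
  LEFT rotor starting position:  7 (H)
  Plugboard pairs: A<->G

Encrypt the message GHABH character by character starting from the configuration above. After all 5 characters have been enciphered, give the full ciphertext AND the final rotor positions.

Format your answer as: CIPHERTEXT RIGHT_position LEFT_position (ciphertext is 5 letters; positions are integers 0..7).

Char 1 ('G'): step: R->5, L=7; G->plug->A->R->A->L->C->refl->D->L'->G->R'->C->plug->C
Char 2 ('H'): step: R->6, L=7; H->plug->H->R->H->L->B->refl->F->L'->B->R'->C->plug->C
Char 3 ('A'): step: R->7, L=7; A->plug->G->R->G->L->D->refl->C->L'->A->R'->B->plug->B
Char 4 ('B'): step: R->0, L->0 (L advanced); B->plug->B->R->G->L->A->refl->H->L'->E->R'->G->plug->A
Char 5 ('H'): step: R->1, L=0; H->plug->H->R->G->L->A->refl->H->L'->E->R'->E->plug->E
Final: ciphertext=CCBAE, RIGHT=1, LEFT=0

Answer: CCBAE 1 0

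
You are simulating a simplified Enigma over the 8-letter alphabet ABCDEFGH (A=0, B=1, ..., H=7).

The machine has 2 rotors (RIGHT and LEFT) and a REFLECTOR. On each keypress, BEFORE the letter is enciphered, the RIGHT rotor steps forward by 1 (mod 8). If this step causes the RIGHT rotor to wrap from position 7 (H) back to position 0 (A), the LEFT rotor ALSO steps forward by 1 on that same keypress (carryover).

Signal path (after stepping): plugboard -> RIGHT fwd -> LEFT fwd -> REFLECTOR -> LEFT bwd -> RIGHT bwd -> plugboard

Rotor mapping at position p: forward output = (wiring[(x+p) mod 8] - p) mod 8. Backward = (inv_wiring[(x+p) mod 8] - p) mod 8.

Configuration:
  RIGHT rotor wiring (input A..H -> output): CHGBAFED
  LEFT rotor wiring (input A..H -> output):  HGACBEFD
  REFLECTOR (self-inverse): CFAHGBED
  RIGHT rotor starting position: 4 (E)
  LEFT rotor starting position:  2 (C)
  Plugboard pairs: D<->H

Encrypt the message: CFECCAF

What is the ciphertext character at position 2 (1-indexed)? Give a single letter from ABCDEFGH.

Char 1 ('C'): step: R->5, L=2; C->plug->C->R->G->L->F->refl->B->L'->F->R'->D->plug->H
Char 2 ('F'): step: R->6, L=2; F->plug->F->R->D->L->C->refl->A->L'->B->R'->D->plug->H

H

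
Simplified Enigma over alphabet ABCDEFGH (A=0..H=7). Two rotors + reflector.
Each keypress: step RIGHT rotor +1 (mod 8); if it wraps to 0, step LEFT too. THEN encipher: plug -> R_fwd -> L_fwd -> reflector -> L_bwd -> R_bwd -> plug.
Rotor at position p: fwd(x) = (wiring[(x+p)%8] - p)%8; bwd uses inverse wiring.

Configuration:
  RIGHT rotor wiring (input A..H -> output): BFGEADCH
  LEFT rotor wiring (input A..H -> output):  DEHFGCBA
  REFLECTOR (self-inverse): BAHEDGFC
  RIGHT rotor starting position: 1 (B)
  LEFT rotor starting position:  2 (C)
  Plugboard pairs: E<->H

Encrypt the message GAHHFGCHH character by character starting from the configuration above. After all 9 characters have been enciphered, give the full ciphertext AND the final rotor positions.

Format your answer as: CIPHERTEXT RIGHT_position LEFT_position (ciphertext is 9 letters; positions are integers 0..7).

Char 1 ('G'): step: R->2, L=2; G->plug->G->R->H->L->C->refl->H->L'->E->R'->A->plug->A
Char 2 ('A'): step: R->3, L=2; A->plug->A->R->B->L->D->refl->E->L'->C->R'->G->plug->G
Char 3 ('H'): step: R->4, L=2; H->plug->E->R->F->L->G->refl->F->L'->A->R'->H->plug->E
Char 4 ('H'): step: R->5, L=2; H->plug->E->R->A->L->F->refl->G->L'->F->R'->B->plug->B
Char 5 ('F'): step: R->6, L=2; F->plug->F->R->G->L->B->refl->A->L'->D->R'->C->plug->C
Char 6 ('G'): step: R->7, L=2; G->plug->G->R->E->L->H->refl->C->L'->H->R'->D->plug->D
Char 7 ('C'): step: R->0, L->3 (L advanced); C->plug->C->R->G->L->B->refl->A->L'->F->R'->B->plug->B
Char 8 ('H'): step: R->1, L=3; H->plug->E->R->C->L->H->refl->C->L'->A->R'->H->plug->E
Char 9 ('H'): step: R->2, L=3; H->plug->E->R->A->L->C->refl->H->L'->C->R'->B->plug->B
Final: ciphertext=AGEBCDBEB, RIGHT=2, LEFT=3

Answer: AGEBCDBEB 2 3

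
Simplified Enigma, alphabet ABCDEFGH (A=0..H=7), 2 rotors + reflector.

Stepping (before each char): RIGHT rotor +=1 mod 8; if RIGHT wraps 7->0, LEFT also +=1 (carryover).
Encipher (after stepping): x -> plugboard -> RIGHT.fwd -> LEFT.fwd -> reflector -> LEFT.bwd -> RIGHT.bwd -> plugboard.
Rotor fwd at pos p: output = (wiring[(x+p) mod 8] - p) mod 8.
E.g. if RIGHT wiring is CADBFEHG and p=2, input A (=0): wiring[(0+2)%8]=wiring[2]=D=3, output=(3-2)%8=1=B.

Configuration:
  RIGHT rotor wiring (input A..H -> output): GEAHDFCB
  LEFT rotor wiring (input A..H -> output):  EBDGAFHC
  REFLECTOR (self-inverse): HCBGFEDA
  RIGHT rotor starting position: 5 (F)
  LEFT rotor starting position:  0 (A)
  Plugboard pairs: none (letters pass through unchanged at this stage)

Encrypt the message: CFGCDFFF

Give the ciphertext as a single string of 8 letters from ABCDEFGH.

Char 1 ('C'): step: R->6, L=0; C->plug->C->R->A->L->E->refl->F->L'->F->R'->G->plug->G
Char 2 ('F'): step: R->7, L=0; F->plug->F->R->E->L->A->refl->H->L'->G->R'->G->plug->G
Char 3 ('G'): step: R->0, L->1 (L advanced); G->plug->G->R->C->L->F->refl->E->L'->E->R'->B->plug->B
Char 4 ('C'): step: R->1, L=1; C->plug->C->R->G->L->B->refl->C->L'->B->R'->F->plug->F
Char 5 ('D'): step: R->2, L=1; D->plug->D->R->D->L->H->refl->A->L'->A->R'->E->plug->E
Char 6 ('F'): step: R->3, L=1; F->plug->F->R->D->L->H->refl->A->L'->A->R'->B->plug->B
Char 7 ('F'): step: R->4, L=1; F->plug->F->R->A->L->A->refl->H->L'->D->R'->H->plug->H
Char 8 ('F'): step: R->5, L=1; F->plug->F->R->D->L->H->refl->A->L'->A->R'->A->plug->A

Answer: GGBFEBHA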